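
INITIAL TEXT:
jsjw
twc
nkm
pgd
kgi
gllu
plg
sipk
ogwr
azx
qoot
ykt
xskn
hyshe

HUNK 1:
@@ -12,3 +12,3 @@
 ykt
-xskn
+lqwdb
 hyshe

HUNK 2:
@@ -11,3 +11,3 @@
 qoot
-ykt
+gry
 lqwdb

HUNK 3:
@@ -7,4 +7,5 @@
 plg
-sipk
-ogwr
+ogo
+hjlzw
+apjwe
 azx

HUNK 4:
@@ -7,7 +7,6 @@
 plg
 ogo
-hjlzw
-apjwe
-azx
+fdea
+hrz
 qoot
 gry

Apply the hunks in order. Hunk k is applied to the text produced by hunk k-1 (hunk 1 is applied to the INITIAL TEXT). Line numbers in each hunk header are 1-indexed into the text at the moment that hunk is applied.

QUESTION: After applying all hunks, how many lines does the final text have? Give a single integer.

Answer: 14

Derivation:
Hunk 1: at line 12 remove [xskn] add [lqwdb] -> 14 lines: jsjw twc nkm pgd kgi gllu plg sipk ogwr azx qoot ykt lqwdb hyshe
Hunk 2: at line 11 remove [ykt] add [gry] -> 14 lines: jsjw twc nkm pgd kgi gllu plg sipk ogwr azx qoot gry lqwdb hyshe
Hunk 3: at line 7 remove [sipk,ogwr] add [ogo,hjlzw,apjwe] -> 15 lines: jsjw twc nkm pgd kgi gllu plg ogo hjlzw apjwe azx qoot gry lqwdb hyshe
Hunk 4: at line 7 remove [hjlzw,apjwe,azx] add [fdea,hrz] -> 14 lines: jsjw twc nkm pgd kgi gllu plg ogo fdea hrz qoot gry lqwdb hyshe
Final line count: 14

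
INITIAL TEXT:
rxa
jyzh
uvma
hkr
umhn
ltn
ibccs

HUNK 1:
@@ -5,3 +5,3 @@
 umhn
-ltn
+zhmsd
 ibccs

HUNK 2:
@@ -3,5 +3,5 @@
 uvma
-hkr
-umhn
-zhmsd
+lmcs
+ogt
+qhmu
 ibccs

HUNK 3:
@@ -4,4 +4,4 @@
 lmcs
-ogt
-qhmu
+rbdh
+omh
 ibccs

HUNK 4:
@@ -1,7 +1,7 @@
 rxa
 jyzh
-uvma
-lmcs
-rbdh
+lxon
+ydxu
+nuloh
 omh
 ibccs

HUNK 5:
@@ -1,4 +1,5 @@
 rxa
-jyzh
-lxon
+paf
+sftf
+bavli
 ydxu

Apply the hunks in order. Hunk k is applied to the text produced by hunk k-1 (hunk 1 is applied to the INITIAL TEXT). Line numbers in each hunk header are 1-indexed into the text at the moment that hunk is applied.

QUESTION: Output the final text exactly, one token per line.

Answer: rxa
paf
sftf
bavli
ydxu
nuloh
omh
ibccs

Derivation:
Hunk 1: at line 5 remove [ltn] add [zhmsd] -> 7 lines: rxa jyzh uvma hkr umhn zhmsd ibccs
Hunk 2: at line 3 remove [hkr,umhn,zhmsd] add [lmcs,ogt,qhmu] -> 7 lines: rxa jyzh uvma lmcs ogt qhmu ibccs
Hunk 3: at line 4 remove [ogt,qhmu] add [rbdh,omh] -> 7 lines: rxa jyzh uvma lmcs rbdh omh ibccs
Hunk 4: at line 1 remove [uvma,lmcs,rbdh] add [lxon,ydxu,nuloh] -> 7 lines: rxa jyzh lxon ydxu nuloh omh ibccs
Hunk 5: at line 1 remove [jyzh,lxon] add [paf,sftf,bavli] -> 8 lines: rxa paf sftf bavli ydxu nuloh omh ibccs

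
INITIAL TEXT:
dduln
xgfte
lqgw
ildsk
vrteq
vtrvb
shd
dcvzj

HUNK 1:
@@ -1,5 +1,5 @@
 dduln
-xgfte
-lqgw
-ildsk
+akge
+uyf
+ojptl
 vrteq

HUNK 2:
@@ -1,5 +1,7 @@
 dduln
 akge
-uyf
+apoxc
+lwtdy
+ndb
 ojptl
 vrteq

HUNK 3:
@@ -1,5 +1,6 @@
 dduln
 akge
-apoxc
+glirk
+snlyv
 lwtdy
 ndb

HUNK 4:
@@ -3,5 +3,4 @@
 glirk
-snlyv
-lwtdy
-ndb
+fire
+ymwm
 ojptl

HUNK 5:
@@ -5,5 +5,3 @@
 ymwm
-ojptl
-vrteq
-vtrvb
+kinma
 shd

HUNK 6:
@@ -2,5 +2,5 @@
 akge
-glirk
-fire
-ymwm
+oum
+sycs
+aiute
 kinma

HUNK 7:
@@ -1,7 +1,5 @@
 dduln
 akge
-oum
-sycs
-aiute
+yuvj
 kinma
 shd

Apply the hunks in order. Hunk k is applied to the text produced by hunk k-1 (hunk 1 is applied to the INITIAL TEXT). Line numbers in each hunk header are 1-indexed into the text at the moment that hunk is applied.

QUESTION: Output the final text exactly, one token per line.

Hunk 1: at line 1 remove [xgfte,lqgw,ildsk] add [akge,uyf,ojptl] -> 8 lines: dduln akge uyf ojptl vrteq vtrvb shd dcvzj
Hunk 2: at line 1 remove [uyf] add [apoxc,lwtdy,ndb] -> 10 lines: dduln akge apoxc lwtdy ndb ojptl vrteq vtrvb shd dcvzj
Hunk 3: at line 1 remove [apoxc] add [glirk,snlyv] -> 11 lines: dduln akge glirk snlyv lwtdy ndb ojptl vrteq vtrvb shd dcvzj
Hunk 4: at line 3 remove [snlyv,lwtdy,ndb] add [fire,ymwm] -> 10 lines: dduln akge glirk fire ymwm ojptl vrteq vtrvb shd dcvzj
Hunk 5: at line 5 remove [ojptl,vrteq,vtrvb] add [kinma] -> 8 lines: dduln akge glirk fire ymwm kinma shd dcvzj
Hunk 6: at line 2 remove [glirk,fire,ymwm] add [oum,sycs,aiute] -> 8 lines: dduln akge oum sycs aiute kinma shd dcvzj
Hunk 7: at line 1 remove [oum,sycs,aiute] add [yuvj] -> 6 lines: dduln akge yuvj kinma shd dcvzj

Answer: dduln
akge
yuvj
kinma
shd
dcvzj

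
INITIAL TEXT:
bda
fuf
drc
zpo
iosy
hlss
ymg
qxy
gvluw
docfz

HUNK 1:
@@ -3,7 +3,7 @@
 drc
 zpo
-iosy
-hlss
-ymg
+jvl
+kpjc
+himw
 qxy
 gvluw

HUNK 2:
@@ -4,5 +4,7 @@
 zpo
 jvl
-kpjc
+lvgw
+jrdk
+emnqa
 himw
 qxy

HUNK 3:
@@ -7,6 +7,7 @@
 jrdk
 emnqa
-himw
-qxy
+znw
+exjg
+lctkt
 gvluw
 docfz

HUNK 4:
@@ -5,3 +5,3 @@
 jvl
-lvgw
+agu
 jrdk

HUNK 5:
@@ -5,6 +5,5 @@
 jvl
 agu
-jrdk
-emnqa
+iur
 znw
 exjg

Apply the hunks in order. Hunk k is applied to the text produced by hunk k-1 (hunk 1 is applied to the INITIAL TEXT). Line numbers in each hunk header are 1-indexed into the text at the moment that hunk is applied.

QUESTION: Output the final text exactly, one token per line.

Hunk 1: at line 3 remove [iosy,hlss,ymg] add [jvl,kpjc,himw] -> 10 lines: bda fuf drc zpo jvl kpjc himw qxy gvluw docfz
Hunk 2: at line 4 remove [kpjc] add [lvgw,jrdk,emnqa] -> 12 lines: bda fuf drc zpo jvl lvgw jrdk emnqa himw qxy gvluw docfz
Hunk 3: at line 7 remove [himw,qxy] add [znw,exjg,lctkt] -> 13 lines: bda fuf drc zpo jvl lvgw jrdk emnqa znw exjg lctkt gvluw docfz
Hunk 4: at line 5 remove [lvgw] add [agu] -> 13 lines: bda fuf drc zpo jvl agu jrdk emnqa znw exjg lctkt gvluw docfz
Hunk 5: at line 5 remove [jrdk,emnqa] add [iur] -> 12 lines: bda fuf drc zpo jvl agu iur znw exjg lctkt gvluw docfz

Answer: bda
fuf
drc
zpo
jvl
agu
iur
znw
exjg
lctkt
gvluw
docfz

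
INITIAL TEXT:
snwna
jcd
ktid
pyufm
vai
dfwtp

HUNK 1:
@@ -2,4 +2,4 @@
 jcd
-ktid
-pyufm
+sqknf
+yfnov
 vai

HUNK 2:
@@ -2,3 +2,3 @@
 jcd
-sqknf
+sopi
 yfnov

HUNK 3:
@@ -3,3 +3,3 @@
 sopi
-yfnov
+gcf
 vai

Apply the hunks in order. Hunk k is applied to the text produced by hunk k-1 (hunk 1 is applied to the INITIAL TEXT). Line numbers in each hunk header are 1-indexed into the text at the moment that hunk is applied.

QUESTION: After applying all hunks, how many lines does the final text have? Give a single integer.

Hunk 1: at line 2 remove [ktid,pyufm] add [sqknf,yfnov] -> 6 lines: snwna jcd sqknf yfnov vai dfwtp
Hunk 2: at line 2 remove [sqknf] add [sopi] -> 6 lines: snwna jcd sopi yfnov vai dfwtp
Hunk 3: at line 3 remove [yfnov] add [gcf] -> 6 lines: snwna jcd sopi gcf vai dfwtp
Final line count: 6

Answer: 6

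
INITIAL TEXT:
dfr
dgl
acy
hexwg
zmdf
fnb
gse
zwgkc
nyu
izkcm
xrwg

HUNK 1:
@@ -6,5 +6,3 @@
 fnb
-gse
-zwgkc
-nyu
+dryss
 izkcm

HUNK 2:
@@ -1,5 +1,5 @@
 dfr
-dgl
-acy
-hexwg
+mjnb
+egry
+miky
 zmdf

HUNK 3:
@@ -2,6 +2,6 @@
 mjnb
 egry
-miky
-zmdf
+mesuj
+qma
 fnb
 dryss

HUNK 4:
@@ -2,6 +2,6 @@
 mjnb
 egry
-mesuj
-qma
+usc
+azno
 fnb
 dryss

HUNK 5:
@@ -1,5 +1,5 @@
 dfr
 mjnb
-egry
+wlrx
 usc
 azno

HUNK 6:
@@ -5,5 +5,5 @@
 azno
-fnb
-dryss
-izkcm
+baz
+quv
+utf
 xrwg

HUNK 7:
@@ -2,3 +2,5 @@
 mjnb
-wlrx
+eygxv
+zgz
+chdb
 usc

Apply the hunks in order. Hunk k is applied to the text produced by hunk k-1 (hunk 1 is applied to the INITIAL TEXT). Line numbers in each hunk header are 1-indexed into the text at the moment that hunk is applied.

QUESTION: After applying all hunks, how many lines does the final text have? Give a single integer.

Answer: 11

Derivation:
Hunk 1: at line 6 remove [gse,zwgkc,nyu] add [dryss] -> 9 lines: dfr dgl acy hexwg zmdf fnb dryss izkcm xrwg
Hunk 2: at line 1 remove [dgl,acy,hexwg] add [mjnb,egry,miky] -> 9 lines: dfr mjnb egry miky zmdf fnb dryss izkcm xrwg
Hunk 3: at line 2 remove [miky,zmdf] add [mesuj,qma] -> 9 lines: dfr mjnb egry mesuj qma fnb dryss izkcm xrwg
Hunk 4: at line 2 remove [mesuj,qma] add [usc,azno] -> 9 lines: dfr mjnb egry usc azno fnb dryss izkcm xrwg
Hunk 5: at line 1 remove [egry] add [wlrx] -> 9 lines: dfr mjnb wlrx usc azno fnb dryss izkcm xrwg
Hunk 6: at line 5 remove [fnb,dryss,izkcm] add [baz,quv,utf] -> 9 lines: dfr mjnb wlrx usc azno baz quv utf xrwg
Hunk 7: at line 2 remove [wlrx] add [eygxv,zgz,chdb] -> 11 lines: dfr mjnb eygxv zgz chdb usc azno baz quv utf xrwg
Final line count: 11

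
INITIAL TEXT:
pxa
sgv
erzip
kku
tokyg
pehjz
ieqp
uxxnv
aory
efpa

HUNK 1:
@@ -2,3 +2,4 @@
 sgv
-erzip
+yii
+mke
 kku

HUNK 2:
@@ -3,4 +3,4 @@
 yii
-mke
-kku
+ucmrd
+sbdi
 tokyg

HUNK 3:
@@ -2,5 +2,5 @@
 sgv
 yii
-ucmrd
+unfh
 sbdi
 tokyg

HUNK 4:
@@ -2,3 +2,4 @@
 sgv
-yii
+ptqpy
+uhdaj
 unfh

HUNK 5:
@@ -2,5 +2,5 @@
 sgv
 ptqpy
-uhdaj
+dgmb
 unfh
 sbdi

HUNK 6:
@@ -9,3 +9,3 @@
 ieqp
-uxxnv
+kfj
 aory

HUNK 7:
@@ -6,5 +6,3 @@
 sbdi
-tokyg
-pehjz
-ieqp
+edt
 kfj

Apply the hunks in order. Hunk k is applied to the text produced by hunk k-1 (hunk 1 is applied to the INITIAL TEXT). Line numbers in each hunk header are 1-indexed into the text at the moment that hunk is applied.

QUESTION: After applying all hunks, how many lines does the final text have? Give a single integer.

Hunk 1: at line 2 remove [erzip] add [yii,mke] -> 11 lines: pxa sgv yii mke kku tokyg pehjz ieqp uxxnv aory efpa
Hunk 2: at line 3 remove [mke,kku] add [ucmrd,sbdi] -> 11 lines: pxa sgv yii ucmrd sbdi tokyg pehjz ieqp uxxnv aory efpa
Hunk 3: at line 2 remove [ucmrd] add [unfh] -> 11 lines: pxa sgv yii unfh sbdi tokyg pehjz ieqp uxxnv aory efpa
Hunk 4: at line 2 remove [yii] add [ptqpy,uhdaj] -> 12 lines: pxa sgv ptqpy uhdaj unfh sbdi tokyg pehjz ieqp uxxnv aory efpa
Hunk 5: at line 2 remove [uhdaj] add [dgmb] -> 12 lines: pxa sgv ptqpy dgmb unfh sbdi tokyg pehjz ieqp uxxnv aory efpa
Hunk 6: at line 9 remove [uxxnv] add [kfj] -> 12 lines: pxa sgv ptqpy dgmb unfh sbdi tokyg pehjz ieqp kfj aory efpa
Hunk 7: at line 6 remove [tokyg,pehjz,ieqp] add [edt] -> 10 lines: pxa sgv ptqpy dgmb unfh sbdi edt kfj aory efpa
Final line count: 10

Answer: 10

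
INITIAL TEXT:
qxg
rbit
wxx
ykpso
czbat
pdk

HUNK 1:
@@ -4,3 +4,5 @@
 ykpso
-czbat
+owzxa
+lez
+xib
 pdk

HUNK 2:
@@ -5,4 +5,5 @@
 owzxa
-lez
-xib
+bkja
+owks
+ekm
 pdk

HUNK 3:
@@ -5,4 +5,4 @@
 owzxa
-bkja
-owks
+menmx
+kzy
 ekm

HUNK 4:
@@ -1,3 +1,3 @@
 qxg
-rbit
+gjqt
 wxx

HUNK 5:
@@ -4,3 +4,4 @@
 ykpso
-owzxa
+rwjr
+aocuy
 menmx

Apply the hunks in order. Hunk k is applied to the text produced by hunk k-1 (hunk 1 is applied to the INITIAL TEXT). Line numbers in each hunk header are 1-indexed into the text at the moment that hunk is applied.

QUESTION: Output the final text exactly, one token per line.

Answer: qxg
gjqt
wxx
ykpso
rwjr
aocuy
menmx
kzy
ekm
pdk

Derivation:
Hunk 1: at line 4 remove [czbat] add [owzxa,lez,xib] -> 8 lines: qxg rbit wxx ykpso owzxa lez xib pdk
Hunk 2: at line 5 remove [lez,xib] add [bkja,owks,ekm] -> 9 lines: qxg rbit wxx ykpso owzxa bkja owks ekm pdk
Hunk 3: at line 5 remove [bkja,owks] add [menmx,kzy] -> 9 lines: qxg rbit wxx ykpso owzxa menmx kzy ekm pdk
Hunk 4: at line 1 remove [rbit] add [gjqt] -> 9 lines: qxg gjqt wxx ykpso owzxa menmx kzy ekm pdk
Hunk 5: at line 4 remove [owzxa] add [rwjr,aocuy] -> 10 lines: qxg gjqt wxx ykpso rwjr aocuy menmx kzy ekm pdk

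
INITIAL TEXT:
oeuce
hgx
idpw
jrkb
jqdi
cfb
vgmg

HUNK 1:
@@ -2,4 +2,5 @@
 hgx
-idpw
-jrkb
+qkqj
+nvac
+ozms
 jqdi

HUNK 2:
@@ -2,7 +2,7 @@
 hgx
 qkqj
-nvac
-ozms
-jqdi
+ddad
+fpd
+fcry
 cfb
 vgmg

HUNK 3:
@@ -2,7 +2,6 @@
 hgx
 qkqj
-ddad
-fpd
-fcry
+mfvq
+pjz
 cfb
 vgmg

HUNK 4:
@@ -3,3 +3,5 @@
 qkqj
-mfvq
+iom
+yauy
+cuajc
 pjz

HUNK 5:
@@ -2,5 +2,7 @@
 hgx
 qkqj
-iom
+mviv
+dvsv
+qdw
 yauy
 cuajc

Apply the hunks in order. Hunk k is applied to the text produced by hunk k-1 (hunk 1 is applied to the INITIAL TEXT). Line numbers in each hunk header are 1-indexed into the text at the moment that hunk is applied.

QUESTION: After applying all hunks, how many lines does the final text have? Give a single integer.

Hunk 1: at line 2 remove [idpw,jrkb] add [qkqj,nvac,ozms] -> 8 lines: oeuce hgx qkqj nvac ozms jqdi cfb vgmg
Hunk 2: at line 2 remove [nvac,ozms,jqdi] add [ddad,fpd,fcry] -> 8 lines: oeuce hgx qkqj ddad fpd fcry cfb vgmg
Hunk 3: at line 2 remove [ddad,fpd,fcry] add [mfvq,pjz] -> 7 lines: oeuce hgx qkqj mfvq pjz cfb vgmg
Hunk 4: at line 3 remove [mfvq] add [iom,yauy,cuajc] -> 9 lines: oeuce hgx qkqj iom yauy cuajc pjz cfb vgmg
Hunk 5: at line 2 remove [iom] add [mviv,dvsv,qdw] -> 11 lines: oeuce hgx qkqj mviv dvsv qdw yauy cuajc pjz cfb vgmg
Final line count: 11

Answer: 11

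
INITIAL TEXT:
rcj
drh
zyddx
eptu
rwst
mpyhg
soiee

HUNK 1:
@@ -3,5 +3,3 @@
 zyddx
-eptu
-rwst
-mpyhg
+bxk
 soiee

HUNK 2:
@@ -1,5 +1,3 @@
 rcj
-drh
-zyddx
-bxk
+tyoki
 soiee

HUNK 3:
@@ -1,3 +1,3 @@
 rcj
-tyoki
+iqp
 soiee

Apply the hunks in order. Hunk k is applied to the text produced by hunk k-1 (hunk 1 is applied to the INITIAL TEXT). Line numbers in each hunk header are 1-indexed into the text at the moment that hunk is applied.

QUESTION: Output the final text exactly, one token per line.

Hunk 1: at line 3 remove [eptu,rwst,mpyhg] add [bxk] -> 5 lines: rcj drh zyddx bxk soiee
Hunk 2: at line 1 remove [drh,zyddx,bxk] add [tyoki] -> 3 lines: rcj tyoki soiee
Hunk 3: at line 1 remove [tyoki] add [iqp] -> 3 lines: rcj iqp soiee

Answer: rcj
iqp
soiee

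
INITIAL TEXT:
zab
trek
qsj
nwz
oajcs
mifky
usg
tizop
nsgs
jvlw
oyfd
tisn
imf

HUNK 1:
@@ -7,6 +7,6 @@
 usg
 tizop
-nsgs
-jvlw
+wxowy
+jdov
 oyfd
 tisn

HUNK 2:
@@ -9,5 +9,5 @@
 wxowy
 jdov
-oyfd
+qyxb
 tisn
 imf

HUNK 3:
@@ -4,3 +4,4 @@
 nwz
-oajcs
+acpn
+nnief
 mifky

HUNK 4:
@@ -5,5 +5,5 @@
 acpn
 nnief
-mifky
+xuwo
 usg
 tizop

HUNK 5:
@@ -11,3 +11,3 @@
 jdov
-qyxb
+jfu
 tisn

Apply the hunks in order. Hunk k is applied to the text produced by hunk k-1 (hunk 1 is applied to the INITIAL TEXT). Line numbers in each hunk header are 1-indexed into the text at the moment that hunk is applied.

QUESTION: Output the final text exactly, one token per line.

Hunk 1: at line 7 remove [nsgs,jvlw] add [wxowy,jdov] -> 13 lines: zab trek qsj nwz oajcs mifky usg tizop wxowy jdov oyfd tisn imf
Hunk 2: at line 9 remove [oyfd] add [qyxb] -> 13 lines: zab trek qsj nwz oajcs mifky usg tizop wxowy jdov qyxb tisn imf
Hunk 3: at line 4 remove [oajcs] add [acpn,nnief] -> 14 lines: zab trek qsj nwz acpn nnief mifky usg tizop wxowy jdov qyxb tisn imf
Hunk 4: at line 5 remove [mifky] add [xuwo] -> 14 lines: zab trek qsj nwz acpn nnief xuwo usg tizop wxowy jdov qyxb tisn imf
Hunk 5: at line 11 remove [qyxb] add [jfu] -> 14 lines: zab trek qsj nwz acpn nnief xuwo usg tizop wxowy jdov jfu tisn imf

Answer: zab
trek
qsj
nwz
acpn
nnief
xuwo
usg
tizop
wxowy
jdov
jfu
tisn
imf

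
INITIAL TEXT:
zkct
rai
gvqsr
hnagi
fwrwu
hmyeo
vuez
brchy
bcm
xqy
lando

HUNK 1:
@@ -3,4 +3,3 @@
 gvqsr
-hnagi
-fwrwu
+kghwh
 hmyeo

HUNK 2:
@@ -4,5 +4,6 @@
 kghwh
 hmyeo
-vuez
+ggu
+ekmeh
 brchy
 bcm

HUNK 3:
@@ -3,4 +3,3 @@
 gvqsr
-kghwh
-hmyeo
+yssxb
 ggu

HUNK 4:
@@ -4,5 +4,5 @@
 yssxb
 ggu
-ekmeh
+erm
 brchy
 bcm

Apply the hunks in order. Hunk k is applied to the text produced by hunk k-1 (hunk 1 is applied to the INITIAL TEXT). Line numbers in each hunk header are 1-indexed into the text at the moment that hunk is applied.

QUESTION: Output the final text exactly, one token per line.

Hunk 1: at line 3 remove [hnagi,fwrwu] add [kghwh] -> 10 lines: zkct rai gvqsr kghwh hmyeo vuez brchy bcm xqy lando
Hunk 2: at line 4 remove [vuez] add [ggu,ekmeh] -> 11 lines: zkct rai gvqsr kghwh hmyeo ggu ekmeh brchy bcm xqy lando
Hunk 3: at line 3 remove [kghwh,hmyeo] add [yssxb] -> 10 lines: zkct rai gvqsr yssxb ggu ekmeh brchy bcm xqy lando
Hunk 4: at line 4 remove [ekmeh] add [erm] -> 10 lines: zkct rai gvqsr yssxb ggu erm brchy bcm xqy lando

Answer: zkct
rai
gvqsr
yssxb
ggu
erm
brchy
bcm
xqy
lando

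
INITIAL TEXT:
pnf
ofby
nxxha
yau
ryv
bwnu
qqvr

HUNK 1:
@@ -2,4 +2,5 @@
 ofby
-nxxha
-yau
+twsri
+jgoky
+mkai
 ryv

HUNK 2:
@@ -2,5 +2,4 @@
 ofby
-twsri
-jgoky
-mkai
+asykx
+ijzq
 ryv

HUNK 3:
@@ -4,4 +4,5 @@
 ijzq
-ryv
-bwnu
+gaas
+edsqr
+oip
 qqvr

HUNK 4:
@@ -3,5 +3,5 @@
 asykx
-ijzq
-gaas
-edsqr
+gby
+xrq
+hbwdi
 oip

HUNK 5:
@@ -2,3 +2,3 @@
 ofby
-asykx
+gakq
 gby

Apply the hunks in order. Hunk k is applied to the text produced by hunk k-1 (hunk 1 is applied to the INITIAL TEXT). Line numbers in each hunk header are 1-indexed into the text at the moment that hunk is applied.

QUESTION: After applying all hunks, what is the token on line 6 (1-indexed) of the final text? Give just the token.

Hunk 1: at line 2 remove [nxxha,yau] add [twsri,jgoky,mkai] -> 8 lines: pnf ofby twsri jgoky mkai ryv bwnu qqvr
Hunk 2: at line 2 remove [twsri,jgoky,mkai] add [asykx,ijzq] -> 7 lines: pnf ofby asykx ijzq ryv bwnu qqvr
Hunk 3: at line 4 remove [ryv,bwnu] add [gaas,edsqr,oip] -> 8 lines: pnf ofby asykx ijzq gaas edsqr oip qqvr
Hunk 4: at line 3 remove [ijzq,gaas,edsqr] add [gby,xrq,hbwdi] -> 8 lines: pnf ofby asykx gby xrq hbwdi oip qqvr
Hunk 5: at line 2 remove [asykx] add [gakq] -> 8 lines: pnf ofby gakq gby xrq hbwdi oip qqvr
Final line 6: hbwdi

Answer: hbwdi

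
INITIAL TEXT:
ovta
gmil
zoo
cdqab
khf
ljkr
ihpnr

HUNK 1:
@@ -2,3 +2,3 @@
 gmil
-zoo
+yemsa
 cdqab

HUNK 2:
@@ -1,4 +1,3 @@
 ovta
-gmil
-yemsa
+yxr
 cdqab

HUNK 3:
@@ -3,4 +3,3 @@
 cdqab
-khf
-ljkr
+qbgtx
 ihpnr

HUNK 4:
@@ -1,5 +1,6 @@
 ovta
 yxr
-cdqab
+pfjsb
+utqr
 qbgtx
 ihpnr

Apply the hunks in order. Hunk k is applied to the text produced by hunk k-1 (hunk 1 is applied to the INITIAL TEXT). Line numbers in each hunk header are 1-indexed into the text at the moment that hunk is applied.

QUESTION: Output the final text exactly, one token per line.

Answer: ovta
yxr
pfjsb
utqr
qbgtx
ihpnr

Derivation:
Hunk 1: at line 2 remove [zoo] add [yemsa] -> 7 lines: ovta gmil yemsa cdqab khf ljkr ihpnr
Hunk 2: at line 1 remove [gmil,yemsa] add [yxr] -> 6 lines: ovta yxr cdqab khf ljkr ihpnr
Hunk 3: at line 3 remove [khf,ljkr] add [qbgtx] -> 5 lines: ovta yxr cdqab qbgtx ihpnr
Hunk 4: at line 1 remove [cdqab] add [pfjsb,utqr] -> 6 lines: ovta yxr pfjsb utqr qbgtx ihpnr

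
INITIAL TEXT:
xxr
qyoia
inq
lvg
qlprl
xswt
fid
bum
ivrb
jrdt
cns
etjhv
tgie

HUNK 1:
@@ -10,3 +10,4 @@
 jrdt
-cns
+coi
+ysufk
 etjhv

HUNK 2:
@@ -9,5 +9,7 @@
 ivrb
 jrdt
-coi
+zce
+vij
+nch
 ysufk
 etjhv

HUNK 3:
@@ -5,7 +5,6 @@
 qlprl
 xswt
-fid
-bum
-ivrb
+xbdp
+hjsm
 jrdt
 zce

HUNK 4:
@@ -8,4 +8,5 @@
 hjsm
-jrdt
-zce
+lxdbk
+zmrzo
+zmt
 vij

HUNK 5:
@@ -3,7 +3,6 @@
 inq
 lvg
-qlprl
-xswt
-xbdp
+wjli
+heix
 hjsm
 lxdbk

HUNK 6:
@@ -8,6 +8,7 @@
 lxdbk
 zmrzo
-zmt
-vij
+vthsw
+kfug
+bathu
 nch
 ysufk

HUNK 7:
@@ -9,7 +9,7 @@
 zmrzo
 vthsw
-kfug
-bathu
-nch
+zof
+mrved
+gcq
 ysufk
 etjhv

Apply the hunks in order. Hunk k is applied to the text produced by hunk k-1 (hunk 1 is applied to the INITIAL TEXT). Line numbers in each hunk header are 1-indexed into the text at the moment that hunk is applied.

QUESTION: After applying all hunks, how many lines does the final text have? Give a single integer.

Answer: 16

Derivation:
Hunk 1: at line 10 remove [cns] add [coi,ysufk] -> 14 lines: xxr qyoia inq lvg qlprl xswt fid bum ivrb jrdt coi ysufk etjhv tgie
Hunk 2: at line 9 remove [coi] add [zce,vij,nch] -> 16 lines: xxr qyoia inq lvg qlprl xswt fid bum ivrb jrdt zce vij nch ysufk etjhv tgie
Hunk 3: at line 5 remove [fid,bum,ivrb] add [xbdp,hjsm] -> 15 lines: xxr qyoia inq lvg qlprl xswt xbdp hjsm jrdt zce vij nch ysufk etjhv tgie
Hunk 4: at line 8 remove [jrdt,zce] add [lxdbk,zmrzo,zmt] -> 16 lines: xxr qyoia inq lvg qlprl xswt xbdp hjsm lxdbk zmrzo zmt vij nch ysufk etjhv tgie
Hunk 5: at line 3 remove [qlprl,xswt,xbdp] add [wjli,heix] -> 15 lines: xxr qyoia inq lvg wjli heix hjsm lxdbk zmrzo zmt vij nch ysufk etjhv tgie
Hunk 6: at line 8 remove [zmt,vij] add [vthsw,kfug,bathu] -> 16 lines: xxr qyoia inq lvg wjli heix hjsm lxdbk zmrzo vthsw kfug bathu nch ysufk etjhv tgie
Hunk 7: at line 9 remove [kfug,bathu,nch] add [zof,mrved,gcq] -> 16 lines: xxr qyoia inq lvg wjli heix hjsm lxdbk zmrzo vthsw zof mrved gcq ysufk etjhv tgie
Final line count: 16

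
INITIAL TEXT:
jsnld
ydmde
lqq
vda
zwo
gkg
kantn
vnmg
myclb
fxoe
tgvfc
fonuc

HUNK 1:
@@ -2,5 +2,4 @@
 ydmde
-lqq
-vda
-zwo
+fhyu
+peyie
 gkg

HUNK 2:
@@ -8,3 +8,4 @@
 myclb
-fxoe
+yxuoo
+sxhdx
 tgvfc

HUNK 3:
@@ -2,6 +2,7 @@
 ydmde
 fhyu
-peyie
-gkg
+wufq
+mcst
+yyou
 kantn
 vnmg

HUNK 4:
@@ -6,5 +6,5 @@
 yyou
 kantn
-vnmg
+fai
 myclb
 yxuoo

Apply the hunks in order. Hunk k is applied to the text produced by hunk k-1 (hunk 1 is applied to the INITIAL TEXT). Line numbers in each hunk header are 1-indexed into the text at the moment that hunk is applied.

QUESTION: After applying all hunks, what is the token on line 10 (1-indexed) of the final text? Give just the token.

Answer: yxuoo

Derivation:
Hunk 1: at line 2 remove [lqq,vda,zwo] add [fhyu,peyie] -> 11 lines: jsnld ydmde fhyu peyie gkg kantn vnmg myclb fxoe tgvfc fonuc
Hunk 2: at line 8 remove [fxoe] add [yxuoo,sxhdx] -> 12 lines: jsnld ydmde fhyu peyie gkg kantn vnmg myclb yxuoo sxhdx tgvfc fonuc
Hunk 3: at line 2 remove [peyie,gkg] add [wufq,mcst,yyou] -> 13 lines: jsnld ydmde fhyu wufq mcst yyou kantn vnmg myclb yxuoo sxhdx tgvfc fonuc
Hunk 4: at line 6 remove [vnmg] add [fai] -> 13 lines: jsnld ydmde fhyu wufq mcst yyou kantn fai myclb yxuoo sxhdx tgvfc fonuc
Final line 10: yxuoo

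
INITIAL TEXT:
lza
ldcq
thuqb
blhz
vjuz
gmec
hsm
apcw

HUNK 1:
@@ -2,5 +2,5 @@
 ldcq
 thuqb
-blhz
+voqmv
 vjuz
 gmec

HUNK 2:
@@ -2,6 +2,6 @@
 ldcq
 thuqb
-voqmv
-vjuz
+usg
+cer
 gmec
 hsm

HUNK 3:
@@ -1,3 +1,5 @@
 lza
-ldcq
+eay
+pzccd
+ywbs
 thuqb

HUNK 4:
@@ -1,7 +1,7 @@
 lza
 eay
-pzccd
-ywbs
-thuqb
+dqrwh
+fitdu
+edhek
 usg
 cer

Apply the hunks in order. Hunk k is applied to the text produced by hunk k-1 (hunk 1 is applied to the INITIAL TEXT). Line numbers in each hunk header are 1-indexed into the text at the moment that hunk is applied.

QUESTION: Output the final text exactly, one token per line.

Answer: lza
eay
dqrwh
fitdu
edhek
usg
cer
gmec
hsm
apcw

Derivation:
Hunk 1: at line 2 remove [blhz] add [voqmv] -> 8 lines: lza ldcq thuqb voqmv vjuz gmec hsm apcw
Hunk 2: at line 2 remove [voqmv,vjuz] add [usg,cer] -> 8 lines: lza ldcq thuqb usg cer gmec hsm apcw
Hunk 3: at line 1 remove [ldcq] add [eay,pzccd,ywbs] -> 10 lines: lza eay pzccd ywbs thuqb usg cer gmec hsm apcw
Hunk 4: at line 1 remove [pzccd,ywbs,thuqb] add [dqrwh,fitdu,edhek] -> 10 lines: lza eay dqrwh fitdu edhek usg cer gmec hsm apcw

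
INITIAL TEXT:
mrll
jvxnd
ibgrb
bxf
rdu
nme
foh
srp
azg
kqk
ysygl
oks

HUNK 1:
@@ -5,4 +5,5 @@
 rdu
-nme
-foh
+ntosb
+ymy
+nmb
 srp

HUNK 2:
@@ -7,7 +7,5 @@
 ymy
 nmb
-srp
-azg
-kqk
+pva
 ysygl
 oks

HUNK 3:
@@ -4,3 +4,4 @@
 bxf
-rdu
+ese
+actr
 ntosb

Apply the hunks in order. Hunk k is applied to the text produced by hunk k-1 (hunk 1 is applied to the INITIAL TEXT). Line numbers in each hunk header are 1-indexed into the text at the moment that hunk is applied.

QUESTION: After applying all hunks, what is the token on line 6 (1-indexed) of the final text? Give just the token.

Answer: actr

Derivation:
Hunk 1: at line 5 remove [nme,foh] add [ntosb,ymy,nmb] -> 13 lines: mrll jvxnd ibgrb bxf rdu ntosb ymy nmb srp azg kqk ysygl oks
Hunk 2: at line 7 remove [srp,azg,kqk] add [pva] -> 11 lines: mrll jvxnd ibgrb bxf rdu ntosb ymy nmb pva ysygl oks
Hunk 3: at line 4 remove [rdu] add [ese,actr] -> 12 lines: mrll jvxnd ibgrb bxf ese actr ntosb ymy nmb pva ysygl oks
Final line 6: actr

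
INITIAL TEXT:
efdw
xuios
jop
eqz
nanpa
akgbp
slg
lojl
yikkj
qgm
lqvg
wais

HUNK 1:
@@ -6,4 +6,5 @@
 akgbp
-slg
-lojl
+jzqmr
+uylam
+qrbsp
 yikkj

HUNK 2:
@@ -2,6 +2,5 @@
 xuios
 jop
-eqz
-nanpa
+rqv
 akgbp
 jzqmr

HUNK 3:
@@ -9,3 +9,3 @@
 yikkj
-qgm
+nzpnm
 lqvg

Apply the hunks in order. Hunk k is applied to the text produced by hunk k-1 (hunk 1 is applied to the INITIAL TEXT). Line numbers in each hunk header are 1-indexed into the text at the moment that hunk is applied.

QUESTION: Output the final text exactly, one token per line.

Answer: efdw
xuios
jop
rqv
akgbp
jzqmr
uylam
qrbsp
yikkj
nzpnm
lqvg
wais

Derivation:
Hunk 1: at line 6 remove [slg,lojl] add [jzqmr,uylam,qrbsp] -> 13 lines: efdw xuios jop eqz nanpa akgbp jzqmr uylam qrbsp yikkj qgm lqvg wais
Hunk 2: at line 2 remove [eqz,nanpa] add [rqv] -> 12 lines: efdw xuios jop rqv akgbp jzqmr uylam qrbsp yikkj qgm lqvg wais
Hunk 3: at line 9 remove [qgm] add [nzpnm] -> 12 lines: efdw xuios jop rqv akgbp jzqmr uylam qrbsp yikkj nzpnm lqvg wais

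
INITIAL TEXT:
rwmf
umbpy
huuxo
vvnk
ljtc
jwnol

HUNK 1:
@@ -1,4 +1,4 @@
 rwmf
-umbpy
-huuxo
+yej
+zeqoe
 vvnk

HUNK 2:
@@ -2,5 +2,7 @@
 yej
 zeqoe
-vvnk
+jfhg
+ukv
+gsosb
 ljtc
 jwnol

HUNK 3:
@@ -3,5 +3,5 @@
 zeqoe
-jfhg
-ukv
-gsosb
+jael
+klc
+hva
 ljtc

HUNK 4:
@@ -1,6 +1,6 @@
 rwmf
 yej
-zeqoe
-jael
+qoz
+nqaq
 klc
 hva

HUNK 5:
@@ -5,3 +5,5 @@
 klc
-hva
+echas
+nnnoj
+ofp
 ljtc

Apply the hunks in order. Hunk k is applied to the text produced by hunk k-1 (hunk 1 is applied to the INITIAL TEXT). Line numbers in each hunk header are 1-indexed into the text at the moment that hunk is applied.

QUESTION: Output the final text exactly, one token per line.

Hunk 1: at line 1 remove [umbpy,huuxo] add [yej,zeqoe] -> 6 lines: rwmf yej zeqoe vvnk ljtc jwnol
Hunk 2: at line 2 remove [vvnk] add [jfhg,ukv,gsosb] -> 8 lines: rwmf yej zeqoe jfhg ukv gsosb ljtc jwnol
Hunk 3: at line 3 remove [jfhg,ukv,gsosb] add [jael,klc,hva] -> 8 lines: rwmf yej zeqoe jael klc hva ljtc jwnol
Hunk 4: at line 1 remove [zeqoe,jael] add [qoz,nqaq] -> 8 lines: rwmf yej qoz nqaq klc hva ljtc jwnol
Hunk 5: at line 5 remove [hva] add [echas,nnnoj,ofp] -> 10 lines: rwmf yej qoz nqaq klc echas nnnoj ofp ljtc jwnol

Answer: rwmf
yej
qoz
nqaq
klc
echas
nnnoj
ofp
ljtc
jwnol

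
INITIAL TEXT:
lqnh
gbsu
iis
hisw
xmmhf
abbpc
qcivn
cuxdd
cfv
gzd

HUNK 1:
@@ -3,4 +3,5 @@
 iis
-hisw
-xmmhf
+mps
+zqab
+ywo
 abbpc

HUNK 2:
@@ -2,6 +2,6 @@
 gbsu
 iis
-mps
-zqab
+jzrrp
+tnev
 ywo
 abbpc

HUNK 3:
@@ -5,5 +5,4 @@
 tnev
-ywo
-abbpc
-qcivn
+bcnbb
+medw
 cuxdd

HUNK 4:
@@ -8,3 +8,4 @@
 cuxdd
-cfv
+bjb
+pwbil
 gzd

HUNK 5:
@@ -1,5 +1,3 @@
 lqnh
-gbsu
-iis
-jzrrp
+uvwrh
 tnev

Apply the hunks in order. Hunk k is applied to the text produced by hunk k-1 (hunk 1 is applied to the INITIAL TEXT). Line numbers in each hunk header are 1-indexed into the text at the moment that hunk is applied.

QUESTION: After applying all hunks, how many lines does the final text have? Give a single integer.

Answer: 9

Derivation:
Hunk 1: at line 3 remove [hisw,xmmhf] add [mps,zqab,ywo] -> 11 lines: lqnh gbsu iis mps zqab ywo abbpc qcivn cuxdd cfv gzd
Hunk 2: at line 2 remove [mps,zqab] add [jzrrp,tnev] -> 11 lines: lqnh gbsu iis jzrrp tnev ywo abbpc qcivn cuxdd cfv gzd
Hunk 3: at line 5 remove [ywo,abbpc,qcivn] add [bcnbb,medw] -> 10 lines: lqnh gbsu iis jzrrp tnev bcnbb medw cuxdd cfv gzd
Hunk 4: at line 8 remove [cfv] add [bjb,pwbil] -> 11 lines: lqnh gbsu iis jzrrp tnev bcnbb medw cuxdd bjb pwbil gzd
Hunk 5: at line 1 remove [gbsu,iis,jzrrp] add [uvwrh] -> 9 lines: lqnh uvwrh tnev bcnbb medw cuxdd bjb pwbil gzd
Final line count: 9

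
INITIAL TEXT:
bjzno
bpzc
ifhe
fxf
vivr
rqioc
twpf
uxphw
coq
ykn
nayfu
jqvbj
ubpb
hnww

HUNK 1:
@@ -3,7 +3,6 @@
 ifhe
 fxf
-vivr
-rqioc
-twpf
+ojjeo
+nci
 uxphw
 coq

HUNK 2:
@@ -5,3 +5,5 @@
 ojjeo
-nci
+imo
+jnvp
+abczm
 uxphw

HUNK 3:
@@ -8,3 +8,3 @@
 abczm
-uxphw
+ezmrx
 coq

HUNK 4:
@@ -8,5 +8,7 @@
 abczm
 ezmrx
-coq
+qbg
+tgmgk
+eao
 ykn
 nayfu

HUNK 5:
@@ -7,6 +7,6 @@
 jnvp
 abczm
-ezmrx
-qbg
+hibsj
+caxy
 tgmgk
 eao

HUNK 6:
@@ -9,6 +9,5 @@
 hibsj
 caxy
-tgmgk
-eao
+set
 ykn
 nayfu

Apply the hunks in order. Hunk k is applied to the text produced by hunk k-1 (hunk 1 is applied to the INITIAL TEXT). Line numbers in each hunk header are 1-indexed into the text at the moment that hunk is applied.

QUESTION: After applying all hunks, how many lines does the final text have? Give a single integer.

Answer: 16

Derivation:
Hunk 1: at line 3 remove [vivr,rqioc,twpf] add [ojjeo,nci] -> 13 lines: bjzno bpzc ifhe fxf ojjeo nci uxphw coq ykn nayfu jqvbj ubpb hnww
Hunk 2: at line 5 remove [nci] add [imo,jnvp,abczm] -> 15 lines: bjzno bpzc ifhe fxf ojjeo imo jnvp abczm uxphw coq ykn nayfu jqvbj ubpb hnww
Hunk 3: at line 8 remove [uxphw] add [ezmrx] -> 15 lines: bjzno bpzc ifhe fxf ojjeo imo jnvp abczm ezmrx coq ykn nayfu jqvbj ubpb hnww
Hunk 4: at line 8 remove [coq] add [qbg,tgmgk,eao] -> 17 lines: bjzno bpzc ifhe fxf ojjeo imo jnvp abczm ezmrx qbg tgmgk eao ykn nayfu jqvbj ubpb hnww
Hunk 5: at line 7 remove [ezmrx,qbg] add [hibsj,caxy] -> 17 lines: bjzno bpzc ifhe fxf ojjeo imo jnvp abczm hibsj caxy tgmgk eao ykn nayfu jqvbj ubpb hnww
Hunk 6: at line 9 remove [tgmgk,eao] add [set] -> 16 lines: bjzno bpzc ifhe fxf ojjeo imo jnvp abczm hibsj caxy set ykn nayfu jqvbj ubpb hnww
Final line count: 16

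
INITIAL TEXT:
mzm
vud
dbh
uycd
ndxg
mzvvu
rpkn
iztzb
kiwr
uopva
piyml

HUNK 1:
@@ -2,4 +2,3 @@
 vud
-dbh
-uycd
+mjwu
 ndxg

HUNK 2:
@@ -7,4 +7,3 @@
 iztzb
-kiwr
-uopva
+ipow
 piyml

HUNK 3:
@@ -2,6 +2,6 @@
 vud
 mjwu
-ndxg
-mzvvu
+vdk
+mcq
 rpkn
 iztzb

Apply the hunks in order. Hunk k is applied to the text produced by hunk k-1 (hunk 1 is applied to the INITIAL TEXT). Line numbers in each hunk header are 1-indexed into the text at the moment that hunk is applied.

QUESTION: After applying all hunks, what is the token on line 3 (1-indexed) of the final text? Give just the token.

Answer: mjwu

Derivation:
Hunk 1: at line 2 remove [dbh,uycd] add [mjwu] -> 10 lines: mzm vud mjwu ndxg mzvvu rpkn iztzb kiwr uopva piyml
Hunk 2: at line 7 remove [kiwr,uopva] add [ipow] -> 9 lines: mzm vud mjwu ndxg mzvvu rpkn iztzb ipow piyml
Hunk 3: at line 2 remove [ndxg,mzvvu] add [vdk,mcq] -> 9 lines: mzm vud mjwu vdk mcq rpkn iztzb ipow piyml
Final line 3: mjwu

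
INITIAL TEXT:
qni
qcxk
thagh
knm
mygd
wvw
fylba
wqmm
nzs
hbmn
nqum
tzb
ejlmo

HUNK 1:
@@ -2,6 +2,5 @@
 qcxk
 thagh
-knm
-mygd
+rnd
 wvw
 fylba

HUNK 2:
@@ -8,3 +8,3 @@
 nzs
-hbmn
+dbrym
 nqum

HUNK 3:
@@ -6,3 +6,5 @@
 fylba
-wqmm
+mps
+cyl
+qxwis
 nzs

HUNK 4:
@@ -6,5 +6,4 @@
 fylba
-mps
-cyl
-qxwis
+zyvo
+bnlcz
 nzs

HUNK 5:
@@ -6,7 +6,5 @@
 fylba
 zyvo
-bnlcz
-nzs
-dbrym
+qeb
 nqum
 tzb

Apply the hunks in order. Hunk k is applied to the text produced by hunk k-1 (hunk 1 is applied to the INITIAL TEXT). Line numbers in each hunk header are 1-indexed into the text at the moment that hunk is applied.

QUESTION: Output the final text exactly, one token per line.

Hunk 1: at line 2 remove [knm,mygd] add [rnd] -> 12 lines: qni qcxk thagh rnd wvw fylba wqmm nzs hbmn nqum tzb ejlmo
Hunk 2: at line 8 remove [hbmn] add [dbrym] -> 12 lines: qni qcxk thagh rnd wvw fylba wqmm nzs dbrym nqum tzb ejlmo
Hunk 3: at line 6 remove [wqmm] add [mps,cyl,qxwis] -> 14 lines: qni qcxk thagh rnd wvw fylba mps cyl qxwis nzs dbrym nqum tzb ejlmo
Hunk 4: at line 6 remove [mps,cyl,qxwis] add [zyvo,bnlcz] -> 13 lines: qni qcxk thagh rnd wvw fylba zyvo bnlcz nzs dbrym nqum tzb ejlmo
Hunk 5: at line 6 remove [bnlcz,nzs,dbrym] add [qeb] -> 11 lines: qni qcxk thagh rnd wvw fylba zyvo qeb nqum tzb ejlmo

Answer: qni
qcxk
thagh
rnd
wvw
fylba
zyvo
qeb
nqum
tzb
ejlmo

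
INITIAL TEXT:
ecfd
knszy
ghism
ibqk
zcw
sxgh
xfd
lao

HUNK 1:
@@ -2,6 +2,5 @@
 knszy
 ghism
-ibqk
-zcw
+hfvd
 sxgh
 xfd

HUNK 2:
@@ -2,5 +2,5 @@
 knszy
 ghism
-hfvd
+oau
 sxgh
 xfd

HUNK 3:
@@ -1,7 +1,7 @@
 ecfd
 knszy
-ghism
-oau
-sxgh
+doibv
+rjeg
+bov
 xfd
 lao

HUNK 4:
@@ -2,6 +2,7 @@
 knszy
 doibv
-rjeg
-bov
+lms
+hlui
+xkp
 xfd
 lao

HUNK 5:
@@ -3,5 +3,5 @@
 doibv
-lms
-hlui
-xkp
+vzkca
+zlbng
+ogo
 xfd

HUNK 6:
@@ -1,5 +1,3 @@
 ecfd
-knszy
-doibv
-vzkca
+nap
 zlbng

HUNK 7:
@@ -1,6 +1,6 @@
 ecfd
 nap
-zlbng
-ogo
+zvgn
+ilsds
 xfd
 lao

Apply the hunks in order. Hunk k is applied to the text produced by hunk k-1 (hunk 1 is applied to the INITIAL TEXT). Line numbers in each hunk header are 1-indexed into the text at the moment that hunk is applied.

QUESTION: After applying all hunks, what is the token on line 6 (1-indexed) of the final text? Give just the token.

Answer: lao

Derivation:
Hunk 1: at line 2 remove [ibqk,zcw] add [hfvd] -> 7 lines: ecfd knszy ghism hfvd sxgh xfd lao
Hunk 2: at line 2 remove [hfvd] add [oau] -> 7 lines: ecfd knszy ghism oau sxgh xfd lao
Hunk 3: at line 1 remove [ghism,oau,sxgh] add [doibv,rjeg,bov] -> 7 lines: ecfd knszy doibv rjeg bov xfd lao
Hunk 4: at line 2 remove [rjeg,bov] add [lms,hlui,xkp] -> 8 lines: ecfd knszy doibv lms hlui xkp xfd lao
Hunk 5: at line 3 remove [lms,hlui,xkp] add [vzkca,zlbng,ogo] -> 8 lines: ecfd knszy doibv vzkca zlbng ogo xfd lao
Hunk 6: at line 1 remove [knszy,doibv,vzkca] add [nap] -> 6 lines: ecfd nap zlbng ogo xfd lao
Hunk 7: at line 1 remove [zlbng,ogo] add [zvgn,ilsds] -> 6 lines: ecfd nap zvgn ilsds xfd lao
Final line 6: lao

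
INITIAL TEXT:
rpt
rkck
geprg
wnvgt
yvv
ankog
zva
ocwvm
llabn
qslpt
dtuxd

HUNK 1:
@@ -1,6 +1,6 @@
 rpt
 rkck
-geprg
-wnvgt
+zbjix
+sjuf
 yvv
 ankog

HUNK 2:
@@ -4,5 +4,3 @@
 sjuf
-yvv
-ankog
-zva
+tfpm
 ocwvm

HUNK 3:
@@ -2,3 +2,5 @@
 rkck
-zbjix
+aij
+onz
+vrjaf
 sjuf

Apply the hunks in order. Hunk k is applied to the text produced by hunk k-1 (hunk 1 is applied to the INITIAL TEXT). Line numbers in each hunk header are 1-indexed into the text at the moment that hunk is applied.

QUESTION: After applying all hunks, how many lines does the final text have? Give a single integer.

Answer: 11

Derivation:
Hunk 1: at line 1 remove [geprg,wnvgt] add [zbjix,sjuf] -> 11 lines: rpt rkck zbjix sjuf yvv ankog zva ocwvm llabn qslpt dtuxd
Hunk 2: at line 4 remove [yvv,ankog,zva] add [tfpm] -> 9 lines: rpt rkck zbjix sjuf tfpm ocwvm llabn qslpt dtuxd
Hunk 3: at line 2 remove [zbjix] add [aij,onz,vrjaf] -> 11 lines: rpt rkck aij onz vrjaf sjuf tfpm ocwvm llabn qslpt dtuxd
Final line count: 11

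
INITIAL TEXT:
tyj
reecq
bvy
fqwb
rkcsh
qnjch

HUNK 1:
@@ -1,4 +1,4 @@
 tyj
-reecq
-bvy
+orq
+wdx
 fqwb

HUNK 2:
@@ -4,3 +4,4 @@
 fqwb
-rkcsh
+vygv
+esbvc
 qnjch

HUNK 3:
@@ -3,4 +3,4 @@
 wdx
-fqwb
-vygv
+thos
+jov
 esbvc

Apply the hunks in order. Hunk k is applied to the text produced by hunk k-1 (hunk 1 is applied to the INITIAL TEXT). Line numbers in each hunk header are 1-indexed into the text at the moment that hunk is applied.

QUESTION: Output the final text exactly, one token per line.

Answer: tyj
orq
wdx
thos
jov
esbvc
qnjch

Derivation:
Hunk 1: at line 1 remove [reecq,bvy] add [orq,wdx] -> 6 lines: tyj orq wdx fqwb rkcsh qnjch
Hunk 2: at line 4 remove [rkcsh] add [vygv,esbvc] -> 7 lines: tyj orq wdx fqwb vygv esbvc qnjch
Hunk 3: at line 3 remove [fqwb,vygv] add [thos,jov] -> 7 lines: tyj orq wdx thos jov esbvc qnjch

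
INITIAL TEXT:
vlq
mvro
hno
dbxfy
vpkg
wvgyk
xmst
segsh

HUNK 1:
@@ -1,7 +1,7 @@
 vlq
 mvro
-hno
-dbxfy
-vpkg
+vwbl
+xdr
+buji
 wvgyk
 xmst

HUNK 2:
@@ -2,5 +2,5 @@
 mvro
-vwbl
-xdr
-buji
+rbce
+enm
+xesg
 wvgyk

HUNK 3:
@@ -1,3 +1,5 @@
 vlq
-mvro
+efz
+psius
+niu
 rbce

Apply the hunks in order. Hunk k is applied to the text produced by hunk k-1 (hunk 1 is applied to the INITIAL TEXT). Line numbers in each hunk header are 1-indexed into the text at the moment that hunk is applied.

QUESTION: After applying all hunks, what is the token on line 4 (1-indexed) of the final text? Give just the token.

Hunk 1: at line 1 remove [hno,dbxfy,vpkg] add [vwbl,xdr,buji] -> 8 lines: vlq mvro vwbl xdr buji wvgyk xmst segsh
Hunk 2: at line 2 remove [vwbl,xdr,buji] add [rbce,enm,xesg] -> 8 lines: vlq mvro rbce enm xesg wvgyk xmst segsh
Hunk 3: at line 1 remove [mvro] add [efz,psius,niu] -> 10 lines: vlq efz psius niu rbce enm xesg wvgyk xmst segsh
Final line 4: niu

Answer: niu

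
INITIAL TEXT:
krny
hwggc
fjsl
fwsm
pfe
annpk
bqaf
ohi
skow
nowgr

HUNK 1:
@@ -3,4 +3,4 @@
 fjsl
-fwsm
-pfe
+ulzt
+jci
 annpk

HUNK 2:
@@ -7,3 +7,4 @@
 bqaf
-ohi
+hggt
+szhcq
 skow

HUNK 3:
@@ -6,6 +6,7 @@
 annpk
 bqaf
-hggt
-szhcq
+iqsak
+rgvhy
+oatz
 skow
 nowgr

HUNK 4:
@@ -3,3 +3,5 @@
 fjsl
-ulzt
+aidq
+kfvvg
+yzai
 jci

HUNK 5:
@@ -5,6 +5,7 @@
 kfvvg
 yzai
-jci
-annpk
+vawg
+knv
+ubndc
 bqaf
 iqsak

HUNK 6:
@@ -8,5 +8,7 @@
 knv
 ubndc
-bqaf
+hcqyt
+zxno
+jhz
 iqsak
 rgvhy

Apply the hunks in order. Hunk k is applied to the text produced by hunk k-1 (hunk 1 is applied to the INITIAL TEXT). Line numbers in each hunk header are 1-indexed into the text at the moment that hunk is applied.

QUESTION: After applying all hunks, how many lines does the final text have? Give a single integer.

Answer: 17

Derivation:
Hunk 1: at line 3 remove [fwsm,pfe] add [ulzt,jci] -> 10 lines: krny hwggc fjsl ulzt jci annpk bqaf ohi skow nowgr
Hunk 2: at line 7 remove [ohi] add [hggt,szhcq] -> 11 lines: krny hwggc fjsl ulzt jci annpk bqaf hggt szhcq skow nowgr
Hunk 3: at line 6 remove [hggt,szhcq] add [iqsak,rgvhy,oatz] -> 12 lines: krny hwggc fjsl ulzt jci annpk bqaf iqsak rgvhy oatz skow nowgr
Hunk 4: at line 3 remove [ulzt] add [aidq,kfvvg,yzai] -> 14 lines: krny hwggc fjsl aidq kfvvg yzai jci annpk bqaf iqsak rgvhy oatz skow nowgr
Hunk 5: at line 5 remove [jci,annpk] add [vawg,knv,ubndc] -> 15 lines: krny hwggc fjsl aidq kfvvg yzai vawg knv ubndc bqaf iqsak rgvhy oatz skow nowgr
Hunk 6: at line 8 remove [bqaf] add [hcqyt,zxno,jhz] -> 17 lines: krny hwggc fjsl aidq kfvvg yzai vawg knv ubndc hcqyt zxno jhz iqsak rgvhy oatz skow nowgr
Final line count: 17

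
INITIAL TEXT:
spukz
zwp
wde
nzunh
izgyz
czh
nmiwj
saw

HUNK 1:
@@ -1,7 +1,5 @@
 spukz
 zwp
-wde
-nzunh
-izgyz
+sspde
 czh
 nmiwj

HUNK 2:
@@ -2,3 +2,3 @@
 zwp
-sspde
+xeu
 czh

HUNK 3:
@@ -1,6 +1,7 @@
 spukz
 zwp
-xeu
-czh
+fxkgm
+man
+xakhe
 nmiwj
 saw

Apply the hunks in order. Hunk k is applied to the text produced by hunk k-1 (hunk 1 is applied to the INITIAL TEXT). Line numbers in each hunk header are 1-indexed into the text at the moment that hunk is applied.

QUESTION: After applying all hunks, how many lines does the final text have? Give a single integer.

Answer: 7

Derivation:
Hunk 1: at line 1 remove [wde,nzunh,izgyz] add [sspde] -> 6 lines: spukz zwp sspde czh nmiwj saw
Hunk 2: at line 2 remove [sspde] add [xeu] -> 6 lines: spukz zwp xeu czh nmiwj saw
Hunk 3: at line 1 remove [xeu,czh] add [fxkgm,man,xakhe] -> 7 lines: spukz zwp fxkgm man xakhe nmiwj saw
Final line count: 7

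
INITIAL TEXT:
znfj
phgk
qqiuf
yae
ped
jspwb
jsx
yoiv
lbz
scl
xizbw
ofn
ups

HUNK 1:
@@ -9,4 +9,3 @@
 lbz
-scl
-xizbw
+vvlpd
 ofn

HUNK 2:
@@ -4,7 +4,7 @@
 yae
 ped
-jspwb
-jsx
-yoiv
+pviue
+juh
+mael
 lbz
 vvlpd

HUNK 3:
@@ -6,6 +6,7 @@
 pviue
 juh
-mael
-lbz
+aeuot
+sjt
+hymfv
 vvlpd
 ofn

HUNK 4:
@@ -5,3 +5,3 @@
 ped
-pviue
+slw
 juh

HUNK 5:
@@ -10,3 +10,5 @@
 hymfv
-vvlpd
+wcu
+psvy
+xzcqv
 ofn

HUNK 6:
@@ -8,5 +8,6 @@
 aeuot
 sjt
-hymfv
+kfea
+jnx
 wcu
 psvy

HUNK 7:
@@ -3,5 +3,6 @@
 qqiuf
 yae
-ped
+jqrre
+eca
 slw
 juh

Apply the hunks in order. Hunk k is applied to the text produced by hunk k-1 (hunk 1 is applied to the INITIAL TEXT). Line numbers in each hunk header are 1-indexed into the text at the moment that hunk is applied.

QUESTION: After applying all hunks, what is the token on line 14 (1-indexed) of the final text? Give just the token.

Hunk 1: at line 9 remove [scl,xizbw] add [vvlpd] -> 12 lines: znfj phgk qqiuf yae ped jspwb jsx yoiv lbz vvlpd ofn ups
Hunk 2: at line 4 remove [jspwb,jsx,yoiv] add [pviue,juh,mael] -> 12 lines: znfj phgk qqiuf yae ped pviue juh mael lbz vvlpd ofn ups
Hunk 3: at line 6 remove [mael,lbz] add [aeuot,sjt,hymfv] -> 13 lines: znfj phgk qqiuf yae ped pviue juh aeuot sjt hymfv vvlpd ofn ups
Hunk 4: at line 5 remove [pviue] add [slw] -> 13 lines: znfj phgk qqiuf yae ped slw juh aeuot sjt hymfv vvlpd ofn ups
Hunk 5: at line 10 remove [vvlpd] add [wcu,psvy,xzcqv] -> 15 lines: znfj phgk qqiuf yae ped slw juh aeuot sjt hymfv wcu psvy xzcqv ofn ups
Hunk 6: at line 8 remove [hymfv] add [kfea,jnx] -> 16 lines: znfj phgk qqiuf yae ped slw juh aeuot sjt kfea jnx wcu psvy xzcqv ofn ups
Hunk 7: at line 3 remove [ped] add [jqrre,eca] -> 17 lines: znfj phgk qqiuf yae jqrre eca slw juh aeuot sjt kfea jnx wcu psvy xzcqv ofn ups
Final line 14: psvy

Answer: psvy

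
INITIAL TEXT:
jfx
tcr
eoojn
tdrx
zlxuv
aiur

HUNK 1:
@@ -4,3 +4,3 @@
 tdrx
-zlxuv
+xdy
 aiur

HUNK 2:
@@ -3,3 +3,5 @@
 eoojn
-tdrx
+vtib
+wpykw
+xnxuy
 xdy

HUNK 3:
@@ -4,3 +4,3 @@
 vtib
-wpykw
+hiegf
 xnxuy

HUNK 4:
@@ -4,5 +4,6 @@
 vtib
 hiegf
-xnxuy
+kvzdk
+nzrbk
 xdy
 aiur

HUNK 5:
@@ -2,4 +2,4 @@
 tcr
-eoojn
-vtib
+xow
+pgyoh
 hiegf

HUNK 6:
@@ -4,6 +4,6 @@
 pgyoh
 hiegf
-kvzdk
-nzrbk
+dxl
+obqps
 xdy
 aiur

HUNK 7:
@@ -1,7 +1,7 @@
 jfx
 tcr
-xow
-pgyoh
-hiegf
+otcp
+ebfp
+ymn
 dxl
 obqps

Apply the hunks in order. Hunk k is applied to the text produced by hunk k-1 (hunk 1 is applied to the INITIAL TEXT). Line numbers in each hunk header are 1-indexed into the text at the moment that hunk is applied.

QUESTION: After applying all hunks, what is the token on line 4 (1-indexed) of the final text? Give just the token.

Hunk 1: at line 4 remove [zlxuv] add [xdy] -> 6 lines: jfx tcr eoojn tdrx xdy aiur
Hunk 2: at line 3 remove [tdrx] add [vtib,wpykw,xnxuy] -> 8 lines: jfx tcr eoojn vtib wpykw xnxuy xdy aiur
Hunk 3: at line 4 remove [wpykw] add [hiegf] -> 8 lines: jfx tcr eoojn vtib hiegf xnxuy xdy aiur
Hunk 4: at line 4 remove [xnxuy] add [kvzdk,nzrbk] -> 9 lines: jfx tcr eoojn vtib hiegf kvzdk nzrbk xdy aiur
Hunk 5: at line 2 remove [eoojn,vtib] add [xow,pgyoh] -> 9 lines: jfx tcr xow pgyoh hiegf kvzdk nzrbk xdy aiur
Hunk 6: at line 4 remove [kvzdk,nzrbk] add [dxl,obqps] -> 9 lines: jfx tcr xow pgyoh hiegf dxl obqps xdy aiur
Hunk 7: at line 1 remove [xow,pgyoh,hiegf] add [otcp,ebfp,ymn] -> 9 lines: jfx tcr otcp ebfp ymn dxl obqps xdy aiur
Final line 4: ebfp

Answer: ebfp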